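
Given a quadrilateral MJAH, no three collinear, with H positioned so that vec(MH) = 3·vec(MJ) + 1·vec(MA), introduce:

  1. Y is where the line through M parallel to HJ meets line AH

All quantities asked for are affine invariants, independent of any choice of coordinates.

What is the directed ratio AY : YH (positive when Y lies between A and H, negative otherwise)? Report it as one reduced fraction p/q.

AY:YH = 2

Assign M = (0, 0), J = (1, 0), A = (0, 1), H = (3, 1) — the answer is frame-independent, so this choice is without loss of generality.
1. Y is where the line through M parallel to HJ meets line AH ⇒ Y = (2, 1)
Y = A + t·(H−A) with t = 2/3, so AY:YH = t:(1−t) = 2/3:1/3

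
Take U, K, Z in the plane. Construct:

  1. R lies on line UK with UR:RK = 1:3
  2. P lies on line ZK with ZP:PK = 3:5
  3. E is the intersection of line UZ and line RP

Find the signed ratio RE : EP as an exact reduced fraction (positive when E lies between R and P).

RE:EP = -2/3

Assign U = (0, 0), K = (1, 0), Z = (0, 1) — the answer is frame-independent, so this choice is without loss of generality.
1. R lies on line UK with UR:RK = 1:3 ⇒ R = (1/4, 0)
2. P lies on line ZK with ZP:PK = 3:5 ⇒ P = (3/8, 5/8)
3. E is the intersection of line UZ and line RP ⇒ E = (0, -5/4)
E = R + t·(P−R) with t = -2, so RE:EP = t:(1−t) = -2:3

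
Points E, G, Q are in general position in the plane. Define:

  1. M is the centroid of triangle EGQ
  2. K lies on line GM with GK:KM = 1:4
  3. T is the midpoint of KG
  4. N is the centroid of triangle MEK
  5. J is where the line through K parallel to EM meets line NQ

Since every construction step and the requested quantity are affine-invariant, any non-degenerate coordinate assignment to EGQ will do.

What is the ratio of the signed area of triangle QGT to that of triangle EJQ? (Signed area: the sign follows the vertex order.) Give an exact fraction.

[QGT]:[EJQ] = -19/324

Work in coordinates with E = (0, 0), G = (1, 0), Q = (0, 1).
1. M is the centroid of triangle EGQ ⇒ M = (1/3, 1/3)
2. K lies on line GM with GK:KM = 1:4 ⇒ K = (13/15, 1/15)
3. T is the midpoint of KG ⇒ T = (14/15, 1/30)
4. N is the centroid of triangle MEK ⇒ N = (2/5, 2/15)
5. J is where the line through K parallel to EM meets line NQ ⇒ J = (54/95, -22/95)
2·[QGT] = -1/30, 2·[EJQ] = 54/95
[QGT]:[EJQ] = -1/30:54/95 = -19/324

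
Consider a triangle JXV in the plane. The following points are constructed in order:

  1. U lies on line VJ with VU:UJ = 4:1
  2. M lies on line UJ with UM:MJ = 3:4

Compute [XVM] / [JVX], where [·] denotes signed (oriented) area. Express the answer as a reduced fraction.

Assign J = (0, 0), X = (1, 0), V = (0, 1) — the answer is frame-independent, so this choice is without loss of generality.
1. U lies on line VJ with VU:UJ = 4:1 ⇒ U = (0, 1/5)
2. M lies on line UJ with UM:MJ = 3:4 ⇒ M = (0, 4/35)
2·[XVM] = 31/35, 2·[JVX] = -1
[XVM]:[JVX] = 31/35:-1 = -31/35

[XVM]:[JVX] = -31/35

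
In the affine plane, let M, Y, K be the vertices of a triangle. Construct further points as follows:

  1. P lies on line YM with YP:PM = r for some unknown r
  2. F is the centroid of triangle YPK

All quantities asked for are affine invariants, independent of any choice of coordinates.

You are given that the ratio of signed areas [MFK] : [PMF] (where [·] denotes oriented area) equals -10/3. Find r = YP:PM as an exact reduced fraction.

r = 4/3

Assign M = (0, 0), Y = (1, 0), K = (0, 1) — the answer is frame-independent, so this choice is without loss of generality.
1. With YP:PM = r, write λ = r/(r+1) so P = Y + λ·(M−Y); P is affine-linear in λ
2. F is the centroid of triangle YPK ⇒ F is an affine combination of earlier points and hence also affine-linear in λ
Every point depending on P is an affine combination of P and λ-independent points, so each such coordinate is linear in λ; the λ² term in each signed area is a multiple of (M−Y)×(M−Y) = 0, so 2·[MFK] and 2·[PMF] are each linear in λ. Evaluating at λ=0 and λ=1:
  2·[MFK] = -1/3·λ + 2/3,   2·[PMF] = 1/3·λ − 1/3
So [MFK]:[PMF] = (-1/3·λ + 2/3) / (1/3·λ − 1/3). Setting this equal to -10/3:
  -1/3·λ + 2/3 = -10/3·(1/3·λ − 1/3)  ⇒  λ = 4/7
Then r = λ/(1−λ) = (4/7)/(3/7) = 4/3. Check: with r = 4/3, P = (3/7, 0) and [MFK]:[PMF] = -10/3 as required.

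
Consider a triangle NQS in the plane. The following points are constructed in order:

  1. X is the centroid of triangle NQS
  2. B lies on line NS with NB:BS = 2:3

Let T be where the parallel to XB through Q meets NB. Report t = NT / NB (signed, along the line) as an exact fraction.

Choose coordinates N = (0, 0), Q = (1, 0), S = (0, 1).
1. X is the centroid of triangle NQS ⇒ X = (1/3, 1/3)
2. B lies on line NS with NB:BS = 2:3 ⇒ B = (0, 2/5)
through Q parallel to XB: direction (-1/3, 1/15); meets NB at T = (0, 1/5)
T = N + t·(B−N) with t = 1/2

t = 1/2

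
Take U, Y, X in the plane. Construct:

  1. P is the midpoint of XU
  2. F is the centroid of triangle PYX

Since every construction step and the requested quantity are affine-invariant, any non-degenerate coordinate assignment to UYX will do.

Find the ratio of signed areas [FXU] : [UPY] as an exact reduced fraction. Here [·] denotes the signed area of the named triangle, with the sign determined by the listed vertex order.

Assign U = (0, 0), Y = (1, 0), X = (0, 1) — the answer is frame-independent, so this choice is without loss of generality.
1. P is the midpoint of XU ⇒ P = (0, 1/2)
2. F is the centroid of triangle PYX ⇒ F = (1/3, 1/2)
2·[FXU] = 1/3, 2·[UPY] = -1/2
[FXU]:[UPY] = 1/3:-1/2 = -2/3

[FXU]:[UPY] = -2/3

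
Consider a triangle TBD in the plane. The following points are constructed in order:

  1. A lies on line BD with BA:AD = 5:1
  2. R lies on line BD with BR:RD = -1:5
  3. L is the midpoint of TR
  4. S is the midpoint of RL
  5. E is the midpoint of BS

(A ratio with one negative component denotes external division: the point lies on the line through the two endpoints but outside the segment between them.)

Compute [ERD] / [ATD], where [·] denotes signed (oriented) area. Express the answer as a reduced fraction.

[ERD]:[ATD] = -15/16

Work in coordinates with T = (0, 0), B = (1, 0), D = (0, 1).
1. A lies on line BD with BA:AD = 5:1 ⇒ A = (1/6, 5/6)
2. R lies on line BD with BR:RD = -1:5 ⇒ R = (5/4, -1/4)
3. L is the midpoint of TR ⇒ L = (5/8, -1/8)
4. S is the midpoint of RL ⇒ S = (15/16, -3/16)
5. E is the midpoint of BS ⇒ E = (31/32, -3/32)
2·[ERD] = 5/32, 2·[ATD] = -1/6
[ERD]:[ATD] = 5/32:-1/6 = -15/16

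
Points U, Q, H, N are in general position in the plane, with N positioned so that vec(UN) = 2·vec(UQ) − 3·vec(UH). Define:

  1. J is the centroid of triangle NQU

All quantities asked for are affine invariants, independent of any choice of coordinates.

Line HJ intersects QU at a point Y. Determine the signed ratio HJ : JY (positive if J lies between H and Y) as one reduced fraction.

Choose coordinates U = (0, 0), Q = (1, 0), H = (0, 1), N = (2, -3).
1. J is the centroid of triangle NQU ⇒ J = (1, -1)
line HJ meets QU at Y = (1/2, 0)
J = H + t·(Y−H) with t = 2, so HJ:JY = 2:-1

HJ:JY = -2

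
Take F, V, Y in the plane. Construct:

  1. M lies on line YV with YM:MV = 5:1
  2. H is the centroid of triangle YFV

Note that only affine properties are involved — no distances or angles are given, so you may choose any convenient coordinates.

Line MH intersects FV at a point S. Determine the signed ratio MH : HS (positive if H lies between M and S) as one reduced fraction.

Work in coordinates with F = (0, 0), V = (1, 0), Y = (0, 1).
1. M lies on line YV with YM:MV = 5:1 ⇒ M = (5/6, 1/6)
2. H is the centroid of triangle YFV ⇒ H = (1/3, 1/3)
line MH meets FV at S = (4/3, 0)
H = M + t·(S−M) with t = -1, so MH:HS = -1:2

MH:HS = -1/2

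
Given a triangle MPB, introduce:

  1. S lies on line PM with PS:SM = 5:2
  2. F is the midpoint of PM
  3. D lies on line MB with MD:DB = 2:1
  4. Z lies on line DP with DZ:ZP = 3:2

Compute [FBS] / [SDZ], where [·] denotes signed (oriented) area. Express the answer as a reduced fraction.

[FBS]:[SDZ] = -3/4

Set M = (0, 0), P = (1, 0), B = (0, 1); any affine frame gives the same invariant.
1. S lies on line PM with PS:SM = 5:2 ⇒ S = (2/7, 0)
2. F is the midpoint of PM ⇒ F = (1/2, 0)
3. D lies on line MB with MD:DB = 2:1 ⇒ D = (0, 2/3)
4. Z lies on line DP with DZ:ZP = 3:2 ⇒ Z = (3/5, 4/15)
2·[FBS] = 3/14, 2·[SDZ] = -2/7
[FBS]:[SDZ] = 3/14:-2/7 = -3/4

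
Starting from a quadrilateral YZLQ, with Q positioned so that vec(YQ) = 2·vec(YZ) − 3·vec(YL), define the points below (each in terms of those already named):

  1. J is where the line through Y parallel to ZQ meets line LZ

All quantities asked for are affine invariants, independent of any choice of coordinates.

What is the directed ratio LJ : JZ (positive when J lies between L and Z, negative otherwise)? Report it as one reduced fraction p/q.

LJ:JZ = -1/3

Work in coordinates with Y = (0, 0), Z = (1, 0), L = (0, 1), Q = (2, -3).
1. J is where the line through Y parallel to ZQ meets line LZ ⇒ J = (-1/2, 3/2)
J = L + t·(Z−L) with t = -1/2, so LJ:JZ = t:(1−t) = -1/2:3/2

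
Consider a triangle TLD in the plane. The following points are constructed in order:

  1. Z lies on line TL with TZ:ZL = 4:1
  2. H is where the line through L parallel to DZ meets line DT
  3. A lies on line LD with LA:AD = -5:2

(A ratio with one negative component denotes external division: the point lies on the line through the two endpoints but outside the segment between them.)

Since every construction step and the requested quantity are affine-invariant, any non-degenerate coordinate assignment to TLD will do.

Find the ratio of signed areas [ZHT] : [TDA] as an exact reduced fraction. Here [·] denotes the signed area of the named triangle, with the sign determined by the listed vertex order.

[ZHT]:[TDA] = 3/2

Assign T = (0, 0), L = (1, 0), D = (0, 1) — the answer is frame-independent, so this choice is without loss of generality.
1. Z lies on line TL with TZ:ZL = 4:1 ⇒ Z = (4/5, 0)
2. H is where the line through L parallel to DZ meets line DT ⇒ H = (0, 5/4)
3. A lies on line LD with LA:AD = -5:2 ⇒ A = (-2/3, 5/3)
2·[ZHT] = 1, 2·[TDA] = 2/3
[ZHT]:[TDA] = 1:2/3 = 3/2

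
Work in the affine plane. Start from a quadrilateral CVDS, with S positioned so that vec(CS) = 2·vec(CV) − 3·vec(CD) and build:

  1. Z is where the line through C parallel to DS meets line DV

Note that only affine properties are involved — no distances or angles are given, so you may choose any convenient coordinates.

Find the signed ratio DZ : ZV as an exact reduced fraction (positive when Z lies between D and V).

Set C = (0, 0), V = (1, 0), D = (0, 1), S = (2, -3); any affine frame gives the same invariant.
1. Z is where the line through C parallel to DS meets line DV ⇒ Z = (-1, 2)
Z = D + t·(V−D) with t = -1, so DZ:ZV = t:(1−t) = -1:2

DZ:ZV = -1/2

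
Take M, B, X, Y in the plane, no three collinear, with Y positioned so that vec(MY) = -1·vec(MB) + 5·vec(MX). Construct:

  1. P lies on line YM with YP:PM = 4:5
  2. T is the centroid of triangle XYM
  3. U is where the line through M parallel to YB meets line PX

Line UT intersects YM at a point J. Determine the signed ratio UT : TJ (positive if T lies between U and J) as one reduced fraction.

Assign M = (0, 0), B = (1, 0), X = (0, 1), Y = (-1, 5) — the answer is frame-independent, so this choice is without loss of generality.
1. P lies on line YM with YP:PM = 4:5 ⇒ P = (-5/9, 25/9)
2. T is the centroid of triangle XYM ⇒ T = (-1/3, 2)
3. U is where the line through M parallel to YB meets line PX ⇒ U = (10/7, -25/7)
line UT meets YM at J = (-35/68, 175/68)
T = U + t·(J−U) with t = 68/75, so UT:TJ = 68/75:7/75

UT:TJ = 68/7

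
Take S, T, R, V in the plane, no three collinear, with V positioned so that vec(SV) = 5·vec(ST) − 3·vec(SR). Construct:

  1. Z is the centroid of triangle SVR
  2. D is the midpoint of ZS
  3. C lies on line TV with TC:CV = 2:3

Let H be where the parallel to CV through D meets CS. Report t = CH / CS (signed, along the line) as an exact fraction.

t = 11/18

Assign S = (0, 0), T = (1, 0), R = (0, 1), V = (5, -3) — the answer is frame-independent, so this choice is without loss of generality.
1. Z is the centroid of triangle SVR ⇒ Z = (5/3, -2/3)
2. D is the midpoint of ZS ⇒ D = (5/6, -1/3)
3. C lies on line TV with TC:CV = 2:3 ⇒ C = (13/5, -6/5)
through D parallel to CV: direction (12/5, -9/5); meets CS at H = (91/90, -7/15)
H = C + t·(S−C) with t = 11/18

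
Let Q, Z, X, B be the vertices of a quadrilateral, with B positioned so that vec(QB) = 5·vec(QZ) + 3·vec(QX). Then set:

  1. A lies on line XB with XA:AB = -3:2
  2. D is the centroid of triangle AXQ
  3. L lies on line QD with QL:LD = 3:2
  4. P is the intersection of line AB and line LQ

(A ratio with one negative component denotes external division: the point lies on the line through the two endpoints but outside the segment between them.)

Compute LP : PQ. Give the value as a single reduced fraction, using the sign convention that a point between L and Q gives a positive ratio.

LP:PQ = -3/5

Assign Q = (0, 0), Z = (1, 0), X = (0, 1), B = (5, 3) — the answer is frame-independent, so this choice is without loss of generality.
1. A lies on line XB with XA:AB = -3:2 ⇒ A = (15, 7)
2. D is the centroid of triangle AXQ ⇒ D = (5, 8/3)
3. L lies on line QD with QL:LD = 3:2 ⇒ L = (3, 8/5)
4. P is the intersection of line AB and line LQ ⇒ P = (15/2, 4)
P = L + t·(Q−L) with t = -3/2, so LP:PQ = t:(1−t) = -3/2:5/2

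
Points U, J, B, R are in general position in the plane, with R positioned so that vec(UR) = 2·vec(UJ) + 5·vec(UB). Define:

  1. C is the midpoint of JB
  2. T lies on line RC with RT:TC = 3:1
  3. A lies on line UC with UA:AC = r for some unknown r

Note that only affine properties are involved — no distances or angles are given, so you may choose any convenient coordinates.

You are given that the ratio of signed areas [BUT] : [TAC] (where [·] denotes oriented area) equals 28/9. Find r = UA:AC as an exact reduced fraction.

r = 1/3

Assign U = (0, 0), J = (1, 0), B = (0, 1), R = (2, 5) — the answer is frame-independent, so this choice is without loss of generality.
1. C is the midpoint of JB ⇒ C = (1/2, 1/2)
2. T lies on line RC with RT:TC = 3:1 ⇒ T = (7/8, 13/8)
3. With UA:AC = r, write λ = r/(r+1) so A = U + λ·(C−U); A is affine-linear in λ
Every point depending on A is an affine combination of A and λ-independent points, so each such coordinate is linear in λ; the λ² term in each signed area is a multiple of (C−U)×(C−U) = 0, so 2·[BUT] and 2·[TAC] are each linear in λ. Evaluating at λ=0 and λ=1:
  2·[BUT] = 7/8,   2·[TAC] = -3/8·λ + 3/8
So [BUT]:[TAC] = (7/8) / (-3/8·λ + 3/8). Setting this equal to 28/9:
  7/8 = 28/9·(-3/8·λ + 3/8)  ⇒  λ = 1/4
Then r = λ/(1−λ) = (1/4)/(3/4) = 1/3. Check: with r = 1/3, A = (1/8, 1/8) and [BUT]:[TAC] = 28/9 as required.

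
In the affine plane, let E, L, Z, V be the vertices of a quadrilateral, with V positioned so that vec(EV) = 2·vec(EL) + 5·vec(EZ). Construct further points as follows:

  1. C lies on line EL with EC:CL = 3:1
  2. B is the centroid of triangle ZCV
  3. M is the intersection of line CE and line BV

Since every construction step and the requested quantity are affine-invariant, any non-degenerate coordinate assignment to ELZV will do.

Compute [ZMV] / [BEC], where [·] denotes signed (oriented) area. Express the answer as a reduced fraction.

Choose coordinates E = (0, 0), L = (1, 0), Z = (0, 1), V = (2, 5).
1. C lies on line EL with EC:CL = 3:1 ⇒ C = (3/4, 0)
2. B is the centroid of triangle ZCV ⇒ B = (11/12, 2)
3. M is the intersection of line CE and line BV ⇒ M = (7/36, 0)
2·[ZMV] = 25/9, 2·[BEC] = 3/2
[ZMV]:[BEC] = 25/9:3/2 = 50/27

[ZMV]:[BEC] = 50/27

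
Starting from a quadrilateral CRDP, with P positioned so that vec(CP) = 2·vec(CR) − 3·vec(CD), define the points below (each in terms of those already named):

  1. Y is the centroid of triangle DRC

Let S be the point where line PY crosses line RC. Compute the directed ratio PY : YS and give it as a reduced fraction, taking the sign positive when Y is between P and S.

Assign C = (0, 0), R = (1, 0), D = (0, 1), P = (2, -3) — the answer is frame-independent, so this choice is without loss of generality.
1. Y is the centroid of triangle DRC ⇒ Y = (1/3, 1/3)
line PY meets RC at S = (1/2, 0)
Y = P + t·(S−P) with t = 10/9, so PY:YS = 10/9:-1/9

PY:YS = -10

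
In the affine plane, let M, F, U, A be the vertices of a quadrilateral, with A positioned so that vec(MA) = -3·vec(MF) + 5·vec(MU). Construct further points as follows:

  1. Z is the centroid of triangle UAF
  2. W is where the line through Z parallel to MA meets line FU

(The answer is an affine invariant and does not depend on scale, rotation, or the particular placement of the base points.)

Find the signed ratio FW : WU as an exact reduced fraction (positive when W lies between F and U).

FW:WU = -7

Choose coordinates M = (0, 0), F = (1, 0), U = (0, 1), A = (-3, 5).
1. Z is the centroid of triangle UAF ⇒ Z = (-2/3, 2)
2. W is where the line through Z parallel to MA meets line FU ⇒ W = (-1/6, 7/6)
W = F + t·(U−F) with t = 7/6, so FW:WU = t:(1−t) = 7/6:-1/6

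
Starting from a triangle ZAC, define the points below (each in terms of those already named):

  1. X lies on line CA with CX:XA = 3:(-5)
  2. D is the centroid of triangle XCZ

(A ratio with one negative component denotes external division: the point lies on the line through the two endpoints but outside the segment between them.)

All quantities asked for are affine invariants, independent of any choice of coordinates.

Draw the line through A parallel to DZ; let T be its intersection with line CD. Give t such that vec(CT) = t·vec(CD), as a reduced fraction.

t = -4/3

Set Z = (0, 0), A = (1, 0), C = (0, 1); any affine frame gives the same invariant.
1. X lies on line CA with CX:XA = 3:(-5) ⇒ X = (-3/2, 5/2)
2. D is the centroid of triangle XCZ ⇒ D = (-1/2, 7/6)
through A parallel to DZ: direction (1/2, -7/6); meets CD at T = (2/3, 7/9)
T = C + t·(D−C) with t = -4/3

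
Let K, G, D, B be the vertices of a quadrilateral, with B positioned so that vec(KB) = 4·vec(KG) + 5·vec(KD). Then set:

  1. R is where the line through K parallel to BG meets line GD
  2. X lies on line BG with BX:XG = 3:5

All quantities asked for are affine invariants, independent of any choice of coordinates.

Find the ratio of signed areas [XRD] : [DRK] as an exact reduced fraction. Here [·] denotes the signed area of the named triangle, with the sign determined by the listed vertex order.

Choose coordinates K = (0, 0), G = (1, 0), D = (0, 1), B = (4, 5).
1. R is where the line through K parallel to BG meets line GD ⇒ R = (3/8, 5/8)
2. X lies on line BG with BX:XG = 3:5 ⇒ X = (23/8, 25/8)
2·[XRD] = -15/8, 2·[DRK] = -3/8
[XRD]:[DRK] = -15/8:-3/8 = 5

[XRD]:[DRK] = 5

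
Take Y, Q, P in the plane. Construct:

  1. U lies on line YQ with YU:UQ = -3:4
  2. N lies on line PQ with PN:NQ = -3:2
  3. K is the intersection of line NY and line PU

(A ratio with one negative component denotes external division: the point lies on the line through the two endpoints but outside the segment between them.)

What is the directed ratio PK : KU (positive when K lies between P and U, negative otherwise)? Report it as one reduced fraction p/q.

PK:KU = 1/2

Choose coordinates Y = (0, 0), Q = (1, 0), P = (0, 1).
1. U lies on line YQ with YU:UQ = -3:4 ⇒ U = (-3, 0)
2. N lies on line PQ with PN:NQ = -3:2 ⇒ N = (3, -2)
3. K is the intersection of line NY and line PU ⇒ K = (-1, 2/3)
K = P + t·(U−P) with t = 1/3, so PK:KU = t:(1−t) = 1/3:2/3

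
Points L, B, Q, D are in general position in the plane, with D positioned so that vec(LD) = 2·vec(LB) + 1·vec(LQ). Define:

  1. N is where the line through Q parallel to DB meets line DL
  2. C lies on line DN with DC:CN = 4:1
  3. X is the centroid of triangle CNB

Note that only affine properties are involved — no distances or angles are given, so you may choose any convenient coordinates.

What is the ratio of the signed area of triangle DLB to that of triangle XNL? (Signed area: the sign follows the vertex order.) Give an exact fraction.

[DLB]:[XNL] = -3

Work in coordinates with L = (0, 0), B = (1, 0), Q = (0, 1), D = (2, 1).
1. N is where the line through Q parallel to DB meets line DL ⇒ N = (-2, -1)
2. C lies on line DN with DC:CN = 4:1 ⇒ C = (-6/5, -3/5)
3. X is the centroid of triangle CNB ⇒ X = (-11/15, -8/15)
2·[DLB] = 1, 2·[XNL] = -1/3
[DLB]:[XNL] = 1:-1/3 = -3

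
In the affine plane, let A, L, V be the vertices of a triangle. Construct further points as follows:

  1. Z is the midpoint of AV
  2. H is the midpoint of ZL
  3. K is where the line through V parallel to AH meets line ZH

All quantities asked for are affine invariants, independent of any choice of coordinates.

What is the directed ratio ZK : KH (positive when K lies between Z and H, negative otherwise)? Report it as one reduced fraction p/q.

ZK:KH = -1/2

Assign A = (0, 0), L = (1, 0), V = (0, 1) — the answer is frame-independent, so this choice is without loss of generality.
1. Z is the midpoint of AV ⇒ Z = (0, 1/2)
2. H is the midpoint of ZL ⇒ H = (1/2, 1/4)
3. K is where the line through V parallel to AH meets line ZH ⇒ K = (-1/2, 3/4)
K = Z + t·(H−Z) with t = -1, so ZK:KH = t:(1−t) = -1:2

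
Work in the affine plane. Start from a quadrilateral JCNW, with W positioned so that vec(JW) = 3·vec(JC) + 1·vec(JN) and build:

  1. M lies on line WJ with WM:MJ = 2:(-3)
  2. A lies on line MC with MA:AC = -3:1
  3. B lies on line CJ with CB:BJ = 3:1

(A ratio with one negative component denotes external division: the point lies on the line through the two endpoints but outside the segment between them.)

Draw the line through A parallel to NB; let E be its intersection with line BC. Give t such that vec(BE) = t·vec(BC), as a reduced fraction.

t = -29/6

Work in coordinates with J = (0, 0), C = (1, 0), N = (0, 1), W = (3, 1).
1. M lies on line WJ with WM:MJ = 2:(-3) ⇒ M = (9, 3)
2. A lies on line MC with MA:AC = -3:1 ⇒ A = (-3, -3/2)
3. B lies on line CJ with CB:BJ = 3:1 ⇒ B = (1/4, 0)
through A parallel to NB: direction (1/4, -1); meets BC at E = (-27/8, 0)
E = B + t·(C−B) with t = -29/6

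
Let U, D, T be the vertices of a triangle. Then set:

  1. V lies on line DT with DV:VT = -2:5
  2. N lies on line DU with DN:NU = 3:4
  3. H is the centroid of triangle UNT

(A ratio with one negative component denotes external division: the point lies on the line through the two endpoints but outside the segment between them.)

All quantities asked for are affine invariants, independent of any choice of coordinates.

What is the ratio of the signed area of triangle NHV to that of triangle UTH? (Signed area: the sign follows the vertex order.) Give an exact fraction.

[NHV]:[UTH] = 7/12

Set U = (0, 0), D = (1, 0), T = (0, 1); any affine frame gives the same invariant.
1. V lies on line DT with DV:VT = -2:5 ⇒ V = (5/3, -2/3)
2. N lies on line DU with DN:NU = 3:4 ⇒ N = (4/7, 0)
3. H is the centroid of triangle UNT ⇒ H = (4/21, 1/3)
2·[NHV] = -1/9, 2·[UTH] = -4/21
[NHV]:[UTH] = -1/9:-4/21 = 7/12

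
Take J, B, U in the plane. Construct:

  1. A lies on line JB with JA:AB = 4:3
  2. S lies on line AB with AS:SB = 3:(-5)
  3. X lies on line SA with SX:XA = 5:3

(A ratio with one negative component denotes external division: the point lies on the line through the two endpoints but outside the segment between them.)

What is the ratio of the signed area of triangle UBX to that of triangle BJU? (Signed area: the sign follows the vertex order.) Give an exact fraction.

[UBX]:[BJU] = 75/112

Choose coordinates J = (0, 0), B = (1, 0), U = (0, 1).
1. A lies on line JB with JA:AB = 4:3 ⇒ A = (4/7, 0)
2. S lies on line AB with AS:SB = 3:(-5) ⇒ S = (-1/14, 0)
3. X lies on line SA with SX:XA = 5:3 ⇒ X = (37/112, 0)
2·[UBX] = -75/112, 2·[BJU] = -1
[UBX]:[BJU] = -75/112:-1 = 75/112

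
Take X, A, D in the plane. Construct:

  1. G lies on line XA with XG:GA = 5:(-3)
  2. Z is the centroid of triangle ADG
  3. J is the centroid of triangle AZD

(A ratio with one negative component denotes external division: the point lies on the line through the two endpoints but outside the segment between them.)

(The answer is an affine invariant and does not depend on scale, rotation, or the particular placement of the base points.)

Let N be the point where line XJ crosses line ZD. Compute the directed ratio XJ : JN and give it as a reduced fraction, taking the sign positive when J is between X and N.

Choose coordinates X = (0, 0), A = (1, 0), D = (0, 1).
1. G lies on line XA with XG:GA = 5:(-3) ⇒ G = (5/2, 0)
2. Z is the centroid of triangle ADG ⇒ Z = (7/6, 1/3)
3. J is the centroid of triangle AZD ⇒ J = (13/18, 4/9)
line XJ meets ZD at N = (91/108, 14/27)
J = X + t·(N−X) with t = 6/7, so XJ:JN = 6/7:1/7

XJ:JN = 6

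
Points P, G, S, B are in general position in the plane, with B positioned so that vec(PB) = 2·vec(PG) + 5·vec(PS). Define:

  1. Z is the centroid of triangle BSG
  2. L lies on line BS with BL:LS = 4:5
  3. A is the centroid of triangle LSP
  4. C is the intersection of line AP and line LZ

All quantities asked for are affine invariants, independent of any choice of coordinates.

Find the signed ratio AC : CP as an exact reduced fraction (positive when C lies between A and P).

AC:CP = -19/27

Assign P = (0, 0), G = (1, 0), S = (0, 1), B = (2, 5) — the answer is frame-independent, so this choice is without loss of generality.
1. Z is the centroid of triangle BSG ⇒ Z = (1, 2)
2. L lies on line BS with BL:LS = 4:5 ⇒ L = (10/9, 29/9)
3. A is the centroid of triangle LSP ⇒ A = (10/27, 38/27)
4. C is the intersection of line AP and line LZ ⇒ C = (5/4, 19/4)
C = A + t·(P−A) with t = -19/8, so AC:CP = t:(1−t) = -19/8:27/8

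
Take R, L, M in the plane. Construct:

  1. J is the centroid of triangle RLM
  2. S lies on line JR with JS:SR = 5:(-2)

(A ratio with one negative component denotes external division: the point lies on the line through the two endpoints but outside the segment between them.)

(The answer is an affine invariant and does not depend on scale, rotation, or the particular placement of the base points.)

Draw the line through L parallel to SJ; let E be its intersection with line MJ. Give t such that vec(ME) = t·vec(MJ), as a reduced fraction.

t = 2

Work in coordinates with R = (0, 0), L = (1, 0), M = (0, 1).
1. J is the centroid of triangle RLM ⇒ J = (1/3, 1/3)
2. S lies on line JR with JS:SR = 5:(-2) ⇒ S = (-2/9, -2/9)
through L parallel to SJ: direction (5/9, 5/9); meets MJ at E = (2/3, -1/3)
E = M + t·(J−M) with t = 2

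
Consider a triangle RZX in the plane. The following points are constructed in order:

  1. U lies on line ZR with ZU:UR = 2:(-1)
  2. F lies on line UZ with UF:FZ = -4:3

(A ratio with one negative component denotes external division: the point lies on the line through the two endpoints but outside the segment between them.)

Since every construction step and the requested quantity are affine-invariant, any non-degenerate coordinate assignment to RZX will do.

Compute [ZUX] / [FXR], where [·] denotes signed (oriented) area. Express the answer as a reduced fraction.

Choose coordinates R = (0, 0), Z = (1, 0), X = (0, 1).
1. U lies on line ZR with ZU:UR = 2:(-1) ⇒ U = (-1, 0)
2. F lies on line UZ with UF:FZ = -4:3 ⇒ F = (7, 0)
2·[ZUX] = -2, 2·[FXR] = 7
[ZUX]:[FXR] = -2:7 = -2/7

[ZUX]:[FXR] = -2/7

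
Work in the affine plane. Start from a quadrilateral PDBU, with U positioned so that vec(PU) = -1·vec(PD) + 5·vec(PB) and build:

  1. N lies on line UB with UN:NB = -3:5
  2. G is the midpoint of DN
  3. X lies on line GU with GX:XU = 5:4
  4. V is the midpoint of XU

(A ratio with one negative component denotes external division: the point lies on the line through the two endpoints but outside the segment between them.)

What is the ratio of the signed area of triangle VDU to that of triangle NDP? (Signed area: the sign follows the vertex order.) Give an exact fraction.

Set P = (0, 0), D = (1, 0), B = (0, 1), U = (-1, 5); any affine frame gives the same invariant.
1. N lies on line UB with UN:NB = -3:5 ⇒ N = (-5/2, 11)
2. G is the midpoint of DN ⇒ G = (-3/4, 11/2)
3. X lies on line GU with GX:XU = 5:4 ⇒ X = (-8/9, 47/9)
4. V is the midpoint of XU ⇒ V = (-17/18, 46/9)
2·[VDU] = -1/2, 2·[NDP] = -11
[VDU]:[NDP] = -1/2:-11 = 1/22

[VDU]:[NDP] = 1/22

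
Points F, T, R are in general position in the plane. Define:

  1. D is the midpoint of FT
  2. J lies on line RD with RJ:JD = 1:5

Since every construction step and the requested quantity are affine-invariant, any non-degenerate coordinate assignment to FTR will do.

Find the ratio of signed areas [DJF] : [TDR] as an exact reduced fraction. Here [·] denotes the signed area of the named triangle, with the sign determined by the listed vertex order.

Set F = (0, 0), T = (1, 0), R = (0, 1); any affine frame gives the same invariant.
1. D is the midpoint of FT ⇒ D = (1/2, 0)
2. J lies on line RD with RJ:JD = 1:5 ⇒ J = (1/12, 5/6)
2·[DJF] = 5/12, 2·[TDR] = -1/2
[DJF]:[TDR] = 5/12:-1/2 = -5/6

[DJF]:[TDR] = -5/6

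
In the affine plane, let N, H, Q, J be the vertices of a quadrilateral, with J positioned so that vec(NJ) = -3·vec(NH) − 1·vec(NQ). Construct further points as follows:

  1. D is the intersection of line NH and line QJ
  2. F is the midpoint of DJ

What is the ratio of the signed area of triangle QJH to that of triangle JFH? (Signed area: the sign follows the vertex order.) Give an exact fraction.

[QJH]:[JFH] = -4

Choose coordinates N = (0, 0), H = (1, 0), Q = (0, 1), J = (-3, -1).
1. D is the intersection of line NH and line QJ ⇒ D = (-3/2, 0)
2. F is the midpoint of DJ ⇒ F = (-9/4, -1/2)
2·[QJH] = 5, 2·[JFH] = -5/4
[QJH]:[JFH] = 5:-5/4 = -4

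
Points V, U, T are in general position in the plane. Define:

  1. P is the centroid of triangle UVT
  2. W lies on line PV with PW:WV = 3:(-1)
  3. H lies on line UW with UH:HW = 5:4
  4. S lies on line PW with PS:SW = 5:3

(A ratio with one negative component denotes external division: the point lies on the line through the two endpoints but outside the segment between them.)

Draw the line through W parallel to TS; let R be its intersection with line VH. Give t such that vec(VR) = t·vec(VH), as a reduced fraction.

t = -18/37

Assign V = (0, 0), U = (1, 0), T = (0, 1) — the answer is frame-independent, so this choice is without loss of generality.
1. P is the centroid of triangle UVT ⇒ P = (1/3, 1/3)
2. W lies on line PV with PW:WV = 3:(-1) ⇒ W = (-1/6, -1/6)
3. H lies on line UW with UH:HW = 5:4 ⇒ H = (19/54, -5/54)
4. S lies on line PW with PS:SW = 5:3 ⇒ S = (1/48, 1/48)
through W parallel to TS: direction (1/48, -47/48); meets VH at R = (-19/111, 5/111)
R = V + t·(H−V) with t = -18/37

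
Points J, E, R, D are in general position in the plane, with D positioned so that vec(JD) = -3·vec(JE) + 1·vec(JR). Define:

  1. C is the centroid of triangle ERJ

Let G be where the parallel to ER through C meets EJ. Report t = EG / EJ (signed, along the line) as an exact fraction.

t = 1/3

Assign J = (0, 0), E = (1, 0), R = (0, 1), D = (-3, 1) — the answer is frame-independent, so this choice is without loss of generality.
1. C is the centroid of triangle ERJ ⇒ C = (1/3, 1/3)
through C parallel to ER: direction (-1, 1); meets EJ at G = (2/3, 0)
G = E + t·(J−E) with t = 1/3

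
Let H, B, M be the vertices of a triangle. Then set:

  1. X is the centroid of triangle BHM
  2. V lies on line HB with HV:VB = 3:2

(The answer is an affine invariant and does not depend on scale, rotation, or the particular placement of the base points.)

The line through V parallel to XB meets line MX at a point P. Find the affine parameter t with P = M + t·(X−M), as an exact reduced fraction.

t = 7/5

Set H = (0, 0), B = (1, 0), M = (0, 1); any affine frame gives the same invariant.
1. X is the centroid of triangle BHM ⇒ X = (1/3, 1/3)
2. V lies on line HB with HV:VB = 3:2 ⇒ V = (3/5, 0)
through V parallel to XB: direction (2/3, -1/3); meets MX at P = (7/15, 1/15)
P = M + t·(X−M) with t = 7/5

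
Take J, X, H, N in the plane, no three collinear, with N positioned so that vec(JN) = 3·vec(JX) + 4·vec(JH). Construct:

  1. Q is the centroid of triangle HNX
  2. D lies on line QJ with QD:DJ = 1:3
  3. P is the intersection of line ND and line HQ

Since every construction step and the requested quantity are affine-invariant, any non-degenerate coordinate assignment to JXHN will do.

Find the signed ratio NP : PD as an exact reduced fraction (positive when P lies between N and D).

Assign J = (0, 0), X = (1, 0), H = (0, 1), N = (3, 4) — the answer is frame-independent, so this choice is without loss of generality.
1. Q is the centroid of triangle HNX ⇒ Q = (4/3, 5/3)
2. D lies on line QJ with QD:DJ = 1:3 ⇒ D = (1, 5/4)
3. P is the intersection of line ND and line HQ ⇒ P = (9/7, 23/14)
P = N + t·(D−N) with t = 6/7, so NP:PD = t:(1−t) = 6/7:1/7

NP:PD = 6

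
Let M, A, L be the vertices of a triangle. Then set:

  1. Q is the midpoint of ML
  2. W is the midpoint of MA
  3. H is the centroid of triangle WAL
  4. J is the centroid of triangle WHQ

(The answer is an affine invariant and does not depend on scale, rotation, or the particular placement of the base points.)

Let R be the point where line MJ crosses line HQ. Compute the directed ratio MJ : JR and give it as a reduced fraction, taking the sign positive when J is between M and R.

Work in coordinates with M = (0, 0), A = (1, 0), L = (0, 1).
1. Q is the midpoint of ML ⇒ Q = (0, 1/2)
2. W is the midpoint of MA ⇒ W = (1/2, 0)
3. H is the centroid of triangle WAL ⇒ H = (1/2, 1/3)
4. J is the centroid of triangle WHQ ⇒ J = (1/3, 5/18)
line MJ meets HQ at R = (3/7, 5/14)
J = M + t·(R−M) with t = 7/9, so MJ:JR = 7/9:2/9

MJ:JR = 7/2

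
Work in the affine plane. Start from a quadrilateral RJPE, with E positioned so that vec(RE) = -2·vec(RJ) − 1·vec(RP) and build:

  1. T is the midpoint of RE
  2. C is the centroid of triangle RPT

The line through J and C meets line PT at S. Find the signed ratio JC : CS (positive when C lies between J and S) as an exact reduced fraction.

Work in coordinates with R = (0, 0), J = (1, 0), P = (0, 1), E = (-2, -1).
1. T is the midpoint of RE ⇒ T = (-1, -1/2)
2. C is the centroid of triangle RPT ⇒ C = (-1/3, 1/6)
line JC meets PT at S = (-7/13, 5/26)
C = J + t·(S−J) with t = 13/15, so JC:CS = 13/15:2/15

JC:CS = 13/2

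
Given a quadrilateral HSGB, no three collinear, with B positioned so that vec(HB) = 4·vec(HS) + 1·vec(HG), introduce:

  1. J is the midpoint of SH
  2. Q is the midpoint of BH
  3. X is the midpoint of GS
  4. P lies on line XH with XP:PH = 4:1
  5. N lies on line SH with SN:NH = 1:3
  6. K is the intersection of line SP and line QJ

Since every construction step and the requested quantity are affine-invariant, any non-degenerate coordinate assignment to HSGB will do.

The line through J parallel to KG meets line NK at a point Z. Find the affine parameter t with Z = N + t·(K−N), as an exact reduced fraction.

t = 23/9

Choose coordinates H = (0, 0), S = (1, 0), G = (0, 1), B = (4, 1).
1. J is the midpoint of SH ⇒ J = (1/2, 0)
2. Q is the midpoint of BH ⇒ Q = (2, 1/2)
3. X is the midpoint of GS ⇒ X = (1/2, 1/2)
4. P lies on line XH with XP:PH = 4:1 ⇒ P = (1/10, 1/10)
5. N lies on line SH with SN:NH = 1:3 ⇒ N = (3/4, 0)
6. K is the intersection of line SP and line QJ ⇒ K = (5/8, 1/24)
through J parallel to KG: direction (-5/8, 23/24); meets NK at Z = (31/72, 23/216)
Z = N + t·(K−N) with t = 23/9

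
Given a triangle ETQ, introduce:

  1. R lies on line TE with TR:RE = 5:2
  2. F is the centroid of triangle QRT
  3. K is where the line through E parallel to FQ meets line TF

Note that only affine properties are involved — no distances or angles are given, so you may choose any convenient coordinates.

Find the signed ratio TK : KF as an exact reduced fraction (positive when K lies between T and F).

TK:KF = -14/9

Work in coordinates with E = (0, 0), T = (1, 0), Q = (0, 1).
1. R lies on line TE with TR:RE = 5:2 ⇒ R = (2/7, 0)
2. F is the centroid of triangle QRT ⇒ F = (3/7, 1/3)
3. K is where the line through E parallel to FQ meets line TF ⇒ K = (-3/5, 14/15)
K = T + t·(F−T) with t = 14/5, so TK:KF = t:(1−t) = 14/5:-9/5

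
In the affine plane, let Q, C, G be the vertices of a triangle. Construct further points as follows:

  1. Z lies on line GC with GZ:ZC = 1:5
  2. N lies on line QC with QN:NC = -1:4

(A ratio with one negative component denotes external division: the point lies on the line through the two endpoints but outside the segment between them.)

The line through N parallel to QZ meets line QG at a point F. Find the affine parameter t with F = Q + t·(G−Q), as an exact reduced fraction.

t = 5/3

Work in coordinates with Q = (0, 0), C = (1, 0), G = (0, 1).
1. Z lies on line GC with GZ:ZC = 1:5 ⇒ Z = (1/6, 5/6)
2. N lies on line QC with QN:NC = -1:4 ⇒ N = (-1/3, 0)
through N parallel to QZ: direction (1/6, 5/6); meets QG at F = (0, 5/3)
F = Q + t·(G−Q) with t = 5/3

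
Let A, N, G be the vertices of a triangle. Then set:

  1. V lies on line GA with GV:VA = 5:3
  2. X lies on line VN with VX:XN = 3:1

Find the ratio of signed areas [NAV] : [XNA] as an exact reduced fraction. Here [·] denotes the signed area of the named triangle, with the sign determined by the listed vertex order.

Assign A = (0, 0), N = (1, 0), G = (0, 1) — the answer is frame-independent, so this choice is without loss of generality.
1. V lies on line GA with GV:VA = 5:3 ⇒ V = (0, 3/8)
2. X lies on line VN with VX:XN = 3:1 ⇒ X = (3/4, 3/32)
2·[NAV] = -3/8, 2·[XNA] = -3/32
[NAV]:[XNA] = -3/8:-3/32 = 4

[NAV]:[XNA] = 4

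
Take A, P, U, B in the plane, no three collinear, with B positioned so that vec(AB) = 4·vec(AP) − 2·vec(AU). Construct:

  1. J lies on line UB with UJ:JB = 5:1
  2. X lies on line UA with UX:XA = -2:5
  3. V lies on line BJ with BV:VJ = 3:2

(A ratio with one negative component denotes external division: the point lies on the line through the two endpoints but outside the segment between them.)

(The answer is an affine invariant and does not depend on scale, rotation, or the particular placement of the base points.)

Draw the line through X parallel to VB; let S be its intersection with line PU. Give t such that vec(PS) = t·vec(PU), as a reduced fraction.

Set A = (0, 0), P = (1, 0), U = (0, 1), B = (4, -2); any affine frame gives the same invariant.
1. J lies on line UB with UJ:JB = 5:1 ⇒ J = (10/3, -3/2)
2. X lies on line UA with UX:XA = -2:5 ⇒ X = (0, 5/3)
3. V lies on line BJ with BV:VJ = 3:2 ⇒ V = (18/5, -17/10)
through X parallel to VB: direction (2/5, -3/10); meets PU at S = (-8/3, 11/3)
S = P + t·(U−P) with t = 11/3

t = 11/3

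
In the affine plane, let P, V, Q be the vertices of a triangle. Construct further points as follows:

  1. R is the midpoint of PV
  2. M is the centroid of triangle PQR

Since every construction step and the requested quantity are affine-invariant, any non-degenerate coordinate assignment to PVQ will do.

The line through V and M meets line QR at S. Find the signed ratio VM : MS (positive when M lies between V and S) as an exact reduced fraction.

VM:MS = -4

Assign P = (0, 0), V = (1, 0), Q = (0, 1) — the answer is frame-independent, so this choice is without loss of generality.
1. R is the midpoint of PV ⇒ R = (1/2, 0)
2. M is the centroid of triangle PQR ⇒ M = (1/6, 1/3)
line VM meets QR at S = (3/8, 1/4)
M = V + t·(S−V) with t = 4/3, so VM:MS = 4/3:-1/3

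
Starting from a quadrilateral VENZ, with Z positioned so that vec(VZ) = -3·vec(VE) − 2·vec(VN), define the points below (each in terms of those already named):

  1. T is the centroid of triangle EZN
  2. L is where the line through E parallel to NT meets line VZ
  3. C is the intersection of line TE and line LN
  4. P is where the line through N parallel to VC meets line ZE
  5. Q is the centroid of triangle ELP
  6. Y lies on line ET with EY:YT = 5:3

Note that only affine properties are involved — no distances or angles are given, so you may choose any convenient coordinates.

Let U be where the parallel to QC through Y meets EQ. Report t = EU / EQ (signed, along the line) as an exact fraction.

Choose coordinates V = (0, 0), E = (1, 0), N = (0, 1), Z = (-3, -2).
1. T is the centroid of triangle EZN ⇒ T = (-2/3, -1/3)
2. L is where the line through E parallel to NT meets line VZ ⇒ L = (3/2, 1)
3. C is the intersection of line TE and line LN ⇒ C = (6, 1)
4. P is where the line through N parallel to VC meets line ZE ⇒ P = (9/2, 7/4)
5. Q is the centroid of triangle ELP ⇒ Q = (7/3, 11/12)
6. Y lies on line ET with EY:YT = 5:3 ⇒ Y = (-1/24, -5/24)
through Y parallel to QC: direction (11/3, 1/12); meets EQ at U = (13/18, -55/288)
U = E + t·(Q−E) with t = -5/24

t = -5/24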